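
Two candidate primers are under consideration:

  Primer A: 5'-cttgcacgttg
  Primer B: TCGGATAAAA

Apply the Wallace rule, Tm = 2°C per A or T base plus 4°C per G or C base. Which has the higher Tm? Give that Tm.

Primer A: A+T=5, G+C=6 → Tm = 2(5)+4(6) = 34°C
Primer B: A+T=7, G+C=3 → Tm = 2(7)+4(3) = 26°C
34°C vs 26°C → primer A is higher.

Primer A, 34°C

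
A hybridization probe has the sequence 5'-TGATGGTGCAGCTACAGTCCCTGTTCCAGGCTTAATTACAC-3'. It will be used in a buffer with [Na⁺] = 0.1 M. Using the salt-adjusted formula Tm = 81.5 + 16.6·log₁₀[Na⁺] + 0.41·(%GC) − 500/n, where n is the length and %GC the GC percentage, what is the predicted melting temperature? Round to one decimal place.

72.7°C

Length n = 41. Scanning the sequence gives A=9, G=9, T=12, C=11.
G+C = 20, so %GC = 20/41 × 100 = 48.78%
Salt term: 16.6 × (-1) = -16.6
GC term: 0.41 × 48.78 = 20; length term: −500/41 = −12.195
Tm = 81.5 + (-16.6) + 20 − 12.195 = 72.705 → 72.7°C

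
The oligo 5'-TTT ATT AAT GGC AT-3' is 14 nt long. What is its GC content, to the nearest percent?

C=1, T=7, G=2, A=4
G+C = 2 + 1 = 3 out of 14 bases
%GC = 3/14 × 100 = 21.43% ≈ 21%

21%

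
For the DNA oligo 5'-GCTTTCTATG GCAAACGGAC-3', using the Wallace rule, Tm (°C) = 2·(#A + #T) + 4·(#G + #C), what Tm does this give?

60°C

A=5, C=5, T=5, G=5
A+T = 10, G+C = 10
Tm = 2(10) + 4(10) = 20 + 40 = 60°C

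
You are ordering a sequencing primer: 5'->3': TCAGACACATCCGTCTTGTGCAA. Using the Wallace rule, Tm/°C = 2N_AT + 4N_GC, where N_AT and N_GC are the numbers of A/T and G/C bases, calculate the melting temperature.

Base counts: A=6, C=7, T=6, G=4
So N_AT = 12 and N_GC = 11.
Tm = 2(12) + 4(11) = 24 + 44 = 68°C

68°C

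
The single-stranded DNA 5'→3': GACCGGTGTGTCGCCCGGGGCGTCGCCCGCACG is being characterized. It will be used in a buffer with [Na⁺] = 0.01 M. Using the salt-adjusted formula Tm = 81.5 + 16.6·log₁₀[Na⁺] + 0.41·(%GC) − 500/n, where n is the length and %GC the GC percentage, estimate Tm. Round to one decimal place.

66.7°C

Length n = 33. T=4, C=13, A=2, G=14
G+C = 27, so %GC = 27/33 × 100 = 81.818%
Salt term: 16.6 × (-2) = -33.2
GC term: 0.41 × 81.818 = 33.545; length term: −500/33 = −15.152
Tm = 81.5 + (-33.2) + 33.545 − 15.152 = 66.693 → 66.7°C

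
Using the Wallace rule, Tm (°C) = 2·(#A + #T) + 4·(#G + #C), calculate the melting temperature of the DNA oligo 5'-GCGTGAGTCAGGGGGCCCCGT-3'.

74°C

Counting bases: T=3, A=2, G=10, C=6
So N_AT = 5 and N_GC = 16.
Tm = 4·16 + 2·5 = 64 + 10 = 74°C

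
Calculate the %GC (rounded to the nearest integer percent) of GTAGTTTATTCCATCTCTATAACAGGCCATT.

Counting bases: T=12, G=4, A=8, C=7
G+C = 4 + 7 = 11 out of 31 bases
%GC = 11/31 × 100 = 35.48% ≈ 35%

35%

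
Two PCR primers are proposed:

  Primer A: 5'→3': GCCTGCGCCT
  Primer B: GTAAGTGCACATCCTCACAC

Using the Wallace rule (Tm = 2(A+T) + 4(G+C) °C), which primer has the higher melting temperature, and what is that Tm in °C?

Primer B, 60°C

Primer A: A+T=2, G+C=8 → Tm = 2(2)+4(8) = 36°C
Primer B: A+T=10, G+C=10 → Tm = 2(10)+4(10) = 60°C
36°C vs 60°C → primer B is higher.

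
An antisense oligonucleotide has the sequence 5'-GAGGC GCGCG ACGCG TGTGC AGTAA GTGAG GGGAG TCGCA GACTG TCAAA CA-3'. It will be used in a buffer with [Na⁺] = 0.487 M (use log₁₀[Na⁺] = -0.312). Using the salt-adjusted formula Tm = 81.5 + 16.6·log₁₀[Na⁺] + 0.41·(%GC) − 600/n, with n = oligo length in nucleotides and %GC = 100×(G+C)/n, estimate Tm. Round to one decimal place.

Length n = 52. T=7, A=13, C=11, G=21
G+C = 32, so %GC = 32/52 × 100 = 61.538%
Salt term: 16.6 × (-0.312) = -5.179
GC term: 0.41 × 61.538 = 25.231; length term: −600/52 = −11.538
Tm = 81.5 + (-5.179) + 25.231 − 11.538 = 90.014 → 90.0°C

90.0°C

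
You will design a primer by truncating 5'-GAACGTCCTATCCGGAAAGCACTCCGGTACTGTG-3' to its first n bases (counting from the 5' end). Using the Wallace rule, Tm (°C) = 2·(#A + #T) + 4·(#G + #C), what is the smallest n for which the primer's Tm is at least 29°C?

First 9 bases: GAACGTCCT → Tm = 28°C (< 29°C)
First 10 bases: GAACGTCCTA → Tm = 30°C (≥ 29°C)
Each additional base adds 2°C (A/T) or 4°C (G/C), so Tm is non-decreasing in n; n = 10 is the first length to reach 29°C.

n = 10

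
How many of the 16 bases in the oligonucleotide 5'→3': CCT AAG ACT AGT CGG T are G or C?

8

Counting bases: C=4, G=4, T=4, A=4
Total G or C: 4 + 4 = 8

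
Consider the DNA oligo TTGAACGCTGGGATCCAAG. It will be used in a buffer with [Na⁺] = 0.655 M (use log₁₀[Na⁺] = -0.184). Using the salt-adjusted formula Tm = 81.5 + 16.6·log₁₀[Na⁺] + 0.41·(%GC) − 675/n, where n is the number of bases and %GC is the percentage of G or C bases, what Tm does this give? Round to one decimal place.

Length n = 19. Counting bases: G=6, C=4, T=4, A=5
G+C = 10, so %GC = 10/19 × 100 = 52.632%
Salt term: 16.6 × (-0.184) = -3.054
GC term: 0.41 × 52.632 = 21.579; length term: −675/19 = −35.526
Tm = 81.5 + (-3.054) + 21.579 − 35.526 = 64.499 → 64.5°C

64.5°C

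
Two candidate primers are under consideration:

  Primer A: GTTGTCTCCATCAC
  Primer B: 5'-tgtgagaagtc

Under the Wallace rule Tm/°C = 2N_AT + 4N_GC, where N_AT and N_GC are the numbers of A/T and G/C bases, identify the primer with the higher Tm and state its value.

Primer A, 42°C

Primer A: A+T=7, G+C=7 → Tm = 2(7)+4(7) = 42°C
Primer B: A+T=6, G+C=5 → Tm = 2(6)+4(5) = 32°C
42°C vs 32°C → primer A is higher.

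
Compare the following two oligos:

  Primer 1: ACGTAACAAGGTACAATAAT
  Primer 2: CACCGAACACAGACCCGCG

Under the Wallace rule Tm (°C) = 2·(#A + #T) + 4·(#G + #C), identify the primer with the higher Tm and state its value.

Primer 2, 64°C

Primer 1: A+T=14, G+C=6 → Tm = 2(14)+4(6) = 52°C
Primer 2: A+T=6, G+C=13 → Tm = 2(6)+4(13) = 64°C
52°C vs 64°C → primer 2 is higher.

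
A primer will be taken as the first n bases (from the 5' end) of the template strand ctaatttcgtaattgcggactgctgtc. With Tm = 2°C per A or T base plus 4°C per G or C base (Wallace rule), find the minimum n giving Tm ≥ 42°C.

n = 16

First 15 bases: CTAATTTCGTAATTG → Tm = 38°C (< 42°C)
First 16 bases: CTAATTTCGTAATTGC → Tm = 42°C (≥ 42°C)
Each additional base adds 2°C (A/T) or 4°C (G/C), so Tm is non-decreasing in n; n = 16 is the first length to reach 42°C.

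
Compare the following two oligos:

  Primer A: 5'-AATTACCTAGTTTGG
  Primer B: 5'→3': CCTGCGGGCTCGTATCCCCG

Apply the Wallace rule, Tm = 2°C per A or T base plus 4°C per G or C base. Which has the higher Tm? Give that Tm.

Primer A: A+T=10, G+C=5 → Tm = 2(10)+4(5) = 40°C
Primer B: A+T=5, G+C=15 → Tm = 2(5)+4(15) = 70°C
40°C vs 70°C → primer B is higher.

Primer B, 70°C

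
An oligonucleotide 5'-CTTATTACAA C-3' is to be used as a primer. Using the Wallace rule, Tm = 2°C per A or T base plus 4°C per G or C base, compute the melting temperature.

Base counts: G=0, C=3, T=4, A=4
AT pairs contribute 8, GC pairs contribute 3.
Tm = 2×8 + 4×3 = 28°C

28°C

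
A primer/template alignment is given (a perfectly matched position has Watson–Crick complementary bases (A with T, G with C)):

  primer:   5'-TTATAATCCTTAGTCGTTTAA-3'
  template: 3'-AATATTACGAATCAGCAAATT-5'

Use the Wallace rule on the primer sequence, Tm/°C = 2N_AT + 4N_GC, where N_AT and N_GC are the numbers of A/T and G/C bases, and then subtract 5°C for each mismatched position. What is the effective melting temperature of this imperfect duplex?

Primer base counts: A=6, T=10, G=2, C=3 → A+T=16, G+C=5
Perfect-match Tm = 2(16) + 4(5) = 32 + 20 = 52°C
Mismatches (positions where the bases are not complementary): 1 (at position 8)
Effective Tm = 52 − 1×5 = 52 − 5 = 47°C

47°C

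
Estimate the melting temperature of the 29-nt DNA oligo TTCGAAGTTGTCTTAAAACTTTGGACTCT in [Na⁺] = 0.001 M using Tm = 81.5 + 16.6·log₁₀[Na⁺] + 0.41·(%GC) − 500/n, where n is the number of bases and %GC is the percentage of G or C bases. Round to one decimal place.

Length n = 29. Counting bases: C=5, T=12, G=5, A=7
G+C = 10, so %GC = 10/29 × 100 = 34.483%
Salt term: 16.6 × (-3) = -49.8
GC term: 0.41 × 34.483 = 14.138; length term: −500/29 = −17.241
Tm = 81.5 + (-49.8) + 14.138 − 17.241 = 28.597 → 28.6°C

28.6°C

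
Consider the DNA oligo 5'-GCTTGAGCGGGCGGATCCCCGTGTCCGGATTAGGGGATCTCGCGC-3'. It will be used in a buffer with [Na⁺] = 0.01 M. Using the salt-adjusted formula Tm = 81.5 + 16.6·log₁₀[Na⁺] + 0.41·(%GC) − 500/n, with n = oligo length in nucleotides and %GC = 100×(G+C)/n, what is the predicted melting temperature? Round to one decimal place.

Length n = 45. Base counts: A=5, T=9, G=18, C=13
G+C = 31, so %GC = 31/45 × 100 = 68.889%
Salt term: 16.6 × (-2) = -33.2
GC term: 0.41 × 68.889 = 28.244; length term: −500/45 = −11.111
Tm = 81.5 + (-33.2) + 28.244 − 11.111 = 65.433 → 65.4°C

65.4°C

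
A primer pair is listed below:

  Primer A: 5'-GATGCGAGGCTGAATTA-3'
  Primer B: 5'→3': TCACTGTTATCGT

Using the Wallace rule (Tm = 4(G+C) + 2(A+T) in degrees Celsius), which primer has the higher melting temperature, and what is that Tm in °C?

Primer A: A+T=9, G+C=8 → Tm = 2(9)+4(8) = 50°C
Primer B: A+T=8, G+C=5 → Tm = 2(8)+4(5) = 36°C
50°C vs 36°C → primer A is higher.

Primer A, 50°C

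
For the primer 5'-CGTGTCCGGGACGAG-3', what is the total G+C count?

Counting bases: G=7, A=2, C=4, T=2
Total G or C: 7 + 4 = 11

11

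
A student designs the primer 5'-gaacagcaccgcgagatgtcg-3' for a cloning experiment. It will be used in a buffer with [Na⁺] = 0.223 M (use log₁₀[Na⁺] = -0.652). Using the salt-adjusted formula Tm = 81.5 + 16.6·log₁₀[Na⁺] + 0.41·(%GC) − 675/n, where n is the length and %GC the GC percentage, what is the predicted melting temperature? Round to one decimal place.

63.9°C

Length n = 21. Scanning the sequence gives T=2, C=6, A=6, G=7.
G+C = 13, so %GC = 13/21 × 100 = 61.905%
Salt term: 16.6 × (-0.652) = -10.823
GC term: 0.41 × 61.905 = 25.381; length term: −675/21 = −32.143
Tm = 81.5 + (-10.823) + 25.381 − 32.143 = 63.915 → 63.9°C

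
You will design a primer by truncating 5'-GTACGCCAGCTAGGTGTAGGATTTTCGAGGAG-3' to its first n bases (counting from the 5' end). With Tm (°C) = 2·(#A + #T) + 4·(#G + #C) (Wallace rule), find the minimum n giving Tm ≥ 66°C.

First 20 bases: GTACGCCAGCTAGGTGTAGG → Tm = 64°C (< 66°C)
First 21 bases: GTACGCCAGCTAGGTGTAGGA → Tm = 66°C (≥ 66°C)
Since every base adds ≥2°C, Tm only increases with n, so the threshold is first crossed at n = 21.

n = 21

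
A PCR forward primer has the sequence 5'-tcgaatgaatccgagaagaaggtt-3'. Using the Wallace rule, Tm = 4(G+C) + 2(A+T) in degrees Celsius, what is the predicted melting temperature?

68°C

Base counts: G=7, T=5, A=9, C=3
A+T = 14, G+C = 10
Tm = 4·10 + 2·14 = 40 + 28 = 68°C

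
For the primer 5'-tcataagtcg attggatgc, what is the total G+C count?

8

Base counts: G=5, C=3, T=6, A=5
Total G or C: 5 + 3 = 8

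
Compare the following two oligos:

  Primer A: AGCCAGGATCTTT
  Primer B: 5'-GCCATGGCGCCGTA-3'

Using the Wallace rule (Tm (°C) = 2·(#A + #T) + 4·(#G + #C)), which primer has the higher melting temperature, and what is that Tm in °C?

Primer A: A+T=7, G+C=6 → Tm = 2(7)+4(6) = 38°C
Primer B: A+T=4, G+C=10 → Tm = 2(4)+4(10) = 48°C
38°C vs 48°C → primer B is higher.

Primer B, 48°C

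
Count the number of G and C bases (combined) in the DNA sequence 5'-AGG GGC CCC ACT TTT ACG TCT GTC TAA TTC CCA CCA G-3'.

G=7, A=7, C=13, T=10
Total G or C: 7 + 13 = 20

20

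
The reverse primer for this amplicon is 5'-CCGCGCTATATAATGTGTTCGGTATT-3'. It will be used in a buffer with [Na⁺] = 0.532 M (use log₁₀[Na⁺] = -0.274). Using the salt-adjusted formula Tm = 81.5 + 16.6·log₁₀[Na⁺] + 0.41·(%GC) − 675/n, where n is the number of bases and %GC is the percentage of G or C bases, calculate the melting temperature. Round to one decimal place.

68.3°C

Length n = 26. Base counts: T=10, G=6, A=5, C=5
G+C = 11, so %GC = 11/26 × 100 = 42.308%
Salt term: 16.6 × (-0.274) = -4.548
GC term: 0.41 × 42.308 = 17.346; length term: −675/26 = −25.962
Tm = 81.5 + (-4.548) + 17.346 − 25.962 = 68.336 → 68.3°C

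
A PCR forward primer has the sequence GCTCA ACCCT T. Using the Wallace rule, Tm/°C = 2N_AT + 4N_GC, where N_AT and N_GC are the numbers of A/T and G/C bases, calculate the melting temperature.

34°C

Scanning the sequence gives T=3, A=2, G=1, C=5.
So N_AT = 5 and N_GC = 6.
Tm = 2×5 + 4×6 = 34°C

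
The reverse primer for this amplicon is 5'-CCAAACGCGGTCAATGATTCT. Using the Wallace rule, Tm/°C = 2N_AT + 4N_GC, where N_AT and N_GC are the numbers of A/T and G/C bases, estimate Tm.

62°C

Base counts: G=4, T=5, C=6, A=6
So N_AT = 11 and N_GC = 10.
Tm = 4·10 + 2·11 = 40 + 22 = 62°C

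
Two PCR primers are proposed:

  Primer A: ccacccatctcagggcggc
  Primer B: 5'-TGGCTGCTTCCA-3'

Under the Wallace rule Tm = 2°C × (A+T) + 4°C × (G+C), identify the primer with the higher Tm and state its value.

Primer A: A+T=5, G+C=14 → Tm = 2(5)+4(14) = 66°C
Primer B: A+T=5, G+C=7 → Tm = 2(5)+4(7) = 38°C
66°C vs 38°C → primer A is higher.

Primer A, 66°C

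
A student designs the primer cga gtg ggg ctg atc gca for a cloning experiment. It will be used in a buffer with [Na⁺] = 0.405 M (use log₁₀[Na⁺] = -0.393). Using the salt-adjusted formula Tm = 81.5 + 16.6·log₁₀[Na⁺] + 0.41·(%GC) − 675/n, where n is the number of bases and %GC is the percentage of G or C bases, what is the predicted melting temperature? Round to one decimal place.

Length n = 18. Base counts: C=4, A=3, G=8, T=3
G+C = 12, so %GC = 12/18 × 100 = 66.667%
Salt term: 16.6 × (-0.393) = -6.524
GC term: 0.41 × 66.667 = 27.333; length term: −675/18 = −37.5
Tm = 81.5 + (-6.524) + 27.333 − 37.5 = 64.809 → 64.8°C

64.8°C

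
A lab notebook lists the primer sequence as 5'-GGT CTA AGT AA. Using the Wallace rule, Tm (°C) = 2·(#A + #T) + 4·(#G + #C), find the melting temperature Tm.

A=4, T=3, C=1, G=3
A+T = 7, G+C = 4
Tm = 4·4 + 2·7 = 16 + 14 = 30°C

30°C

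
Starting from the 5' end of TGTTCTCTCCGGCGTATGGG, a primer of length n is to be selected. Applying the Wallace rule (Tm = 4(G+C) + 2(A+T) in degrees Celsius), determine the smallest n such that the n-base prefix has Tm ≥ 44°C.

First 13 bases: TGTTCTCTCCGGC → Tm = 42°C (< 44°C)
First 14 bases: TGTTCTCTCCGGCG → Tm = 46°C (≥ 44°C)
Each additional base adds 2°C (A/T) or 4°C (G/C), so Tm is non-decreasing in n; n = 14 is the first length to reach 44°C.

n = 14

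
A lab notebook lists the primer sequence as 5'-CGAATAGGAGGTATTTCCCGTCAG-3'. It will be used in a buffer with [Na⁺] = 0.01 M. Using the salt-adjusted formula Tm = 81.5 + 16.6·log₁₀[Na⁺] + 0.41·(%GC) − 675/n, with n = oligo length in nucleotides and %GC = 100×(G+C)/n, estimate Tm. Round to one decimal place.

40.7°C

Length n = 24. Scanning the sequence gives T=6, C=5, G=7, A=6.
G+C = 12, so %GC = 12/24 × 100 = 50%
Salt term: 16.6 × (-2) = -33.2
GC term: 0.41 × 50 = 20.5; length term: −675/24 = −28.125
Tm = 81.5 + (-33.2) + 20.5 − 28.125 = 40.675 → 40.7°C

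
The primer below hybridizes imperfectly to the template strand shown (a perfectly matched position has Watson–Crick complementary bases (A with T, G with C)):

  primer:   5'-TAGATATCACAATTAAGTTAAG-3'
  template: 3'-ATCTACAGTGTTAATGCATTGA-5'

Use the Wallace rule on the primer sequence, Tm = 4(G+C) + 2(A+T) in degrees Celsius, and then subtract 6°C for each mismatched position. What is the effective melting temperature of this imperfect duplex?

24°C

Primer base counts: A=10, T=7, G=3, C=2 → A+T=17, G+C=5
Perfect-match Tm = 2(17) + 4(5) = 34 + 20 = 54°C
Mismatches (positions where the bases are not complementary): 5 (at positions 6, 16, 19, 21, 22)
Effective Tm = 54 − 5×6 = 54 − 30 = 24°C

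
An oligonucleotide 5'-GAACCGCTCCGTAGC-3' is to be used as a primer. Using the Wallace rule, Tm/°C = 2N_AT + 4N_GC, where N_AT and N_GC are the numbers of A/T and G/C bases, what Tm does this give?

50°C

Counting bases: T=2, A=3, C=6, G=4
A+T = 5, G+C = 10
Tm = 4·10 + 2·5 = 40 + 10 = 50°C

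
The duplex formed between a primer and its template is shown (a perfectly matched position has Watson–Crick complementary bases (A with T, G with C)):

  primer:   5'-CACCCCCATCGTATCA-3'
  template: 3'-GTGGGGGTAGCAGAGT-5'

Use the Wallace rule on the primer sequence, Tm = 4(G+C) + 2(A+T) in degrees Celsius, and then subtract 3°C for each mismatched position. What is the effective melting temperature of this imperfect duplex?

Primer base counts: A=4, T=3, G=1, C=8 → A+T=7, G+C=9
Perfect-match Tm = 2(7) + 4(9) = 14 + 36 = 50°C
Mismatches (positions where the bases are not complementary): 1 (at position 13)
Effective Tm = 50 − 1×3 = 50 − 3 = 47°C

47°C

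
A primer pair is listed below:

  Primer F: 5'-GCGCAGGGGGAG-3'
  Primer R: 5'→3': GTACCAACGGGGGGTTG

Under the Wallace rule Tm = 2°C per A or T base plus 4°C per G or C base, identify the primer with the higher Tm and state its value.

Primer F: A+T=2, G+C=10 → Tm = 2(2)+4(10) = 44°C
Primer R: A+T=6, G+C=11 → Tm = 2(6)+4(11) = 56°C
44°C vs 56°C → primer R is higher.

Primer R, 56°C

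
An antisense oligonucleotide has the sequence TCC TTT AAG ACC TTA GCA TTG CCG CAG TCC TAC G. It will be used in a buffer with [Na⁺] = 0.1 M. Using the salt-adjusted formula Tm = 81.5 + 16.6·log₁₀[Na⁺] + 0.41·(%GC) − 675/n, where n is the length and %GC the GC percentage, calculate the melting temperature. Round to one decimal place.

Length n = 34. Base counts: G=6, T=10, A=7, C=11
G+C = 17, so %GC = 17/34 × 100 = 50%
Salt term: 16.6 × (-1) = -16.6
GC term: 0.41 × 50 = 20.5; length term: −675/34 = −19.853
Tm = 81.5 + (-16.6) + 20.5 − 19.853 = 65.547 → 65.5°C

65.5°C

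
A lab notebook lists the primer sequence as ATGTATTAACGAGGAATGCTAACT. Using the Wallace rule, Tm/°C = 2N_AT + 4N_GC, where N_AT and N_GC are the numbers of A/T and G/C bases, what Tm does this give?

Scanning the sequence gives A=9, C=3, T=7, G=5.
So N_AT = 16 and N_GC = 8.
Tm = 2×16 + 4×8 = 64°C

64°C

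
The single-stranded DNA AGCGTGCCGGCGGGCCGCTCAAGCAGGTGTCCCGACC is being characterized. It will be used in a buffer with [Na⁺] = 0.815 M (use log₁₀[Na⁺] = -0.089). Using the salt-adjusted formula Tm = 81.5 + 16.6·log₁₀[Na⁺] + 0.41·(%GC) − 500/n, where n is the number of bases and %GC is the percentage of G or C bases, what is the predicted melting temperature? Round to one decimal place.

97.5°C

Length n = 37. Scanning the sequence gives A=5, C=14, G=14, T=4.
G+C = 28, so %GC = 28/37 × 100 = 75.676%
Salt term: 16.6 × (-0.089) = -1.477
GC term: 0.41 × 75.676 = 31.027; length term: −500/37 = −13.514
Tm = 81.5 + (-1.477) + 31.027 − 13.514 = 97.536 → 97.5°C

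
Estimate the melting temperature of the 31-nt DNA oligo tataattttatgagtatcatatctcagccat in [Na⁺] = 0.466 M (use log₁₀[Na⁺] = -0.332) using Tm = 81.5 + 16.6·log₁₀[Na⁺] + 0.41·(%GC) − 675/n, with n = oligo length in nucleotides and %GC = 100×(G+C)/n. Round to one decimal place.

Length n = 31. T=13, A=10, G=3, C=5
G+C = 8, so %GC = 8/31 × 100 = 25.806%
Salt term: 16.6 × (-0.332) = -5.511
GC term: 0.41 × 25.806 = 10.58; length term: −675/31 = −21.774
Tm = 81.5 + (-5.511) + 10.58 − 21.774 = 64.795 → 64.8°C

64.8°C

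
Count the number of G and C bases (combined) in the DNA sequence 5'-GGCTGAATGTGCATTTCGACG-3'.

Scanning the sequence gives A=4, T=6, C=4, G=7.
G+C = 7 + 4 = 11

11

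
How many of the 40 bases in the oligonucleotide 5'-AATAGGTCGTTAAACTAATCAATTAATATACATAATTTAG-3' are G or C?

Scanning the sequence gives C=4, T=14, G=4, A=18.
G+C = 4 + 4 = 8

8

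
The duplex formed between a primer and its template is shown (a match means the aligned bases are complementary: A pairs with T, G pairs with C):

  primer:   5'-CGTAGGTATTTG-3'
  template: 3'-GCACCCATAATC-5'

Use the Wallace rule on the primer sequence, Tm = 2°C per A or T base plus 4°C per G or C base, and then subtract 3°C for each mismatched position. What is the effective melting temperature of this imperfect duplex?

Primer base counts: A=2, T=5, G=4, C=1 → A+T=7, G+C=5
Perfect-match Tm = 2(7) + 4(5) = 14 + 20 = 34°C
Mismatches (positions where the bases are not complementary): 2 (at positions 4, 11)
Effective Tm = 34 − 2×3 = 34 − 6 = 28°C

28°C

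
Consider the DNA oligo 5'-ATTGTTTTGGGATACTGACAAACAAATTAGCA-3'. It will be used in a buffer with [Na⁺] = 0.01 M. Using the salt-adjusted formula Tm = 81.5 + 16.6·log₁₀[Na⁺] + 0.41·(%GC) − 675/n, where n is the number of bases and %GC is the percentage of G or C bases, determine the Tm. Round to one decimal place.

Length n = 32. Counting bases: T=10, G=6, C=4, A=12
G+C = 10, so %GC = 10/32 × 100 = 31.25%
Salt term: 16.6 × (-2) = -33.2
GC term: 0.41 × 31.25 = 12.812; length term: −675/32 = −21.094
Tm = 81.5 + (-33.2) + 12.812 − 21.094 = 40.018 → 40.0°C

40.0°C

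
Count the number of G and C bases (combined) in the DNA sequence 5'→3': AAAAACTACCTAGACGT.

6

Base counts: A=8, C=4, T=3, G=2
G+C = 2 + 4 = 6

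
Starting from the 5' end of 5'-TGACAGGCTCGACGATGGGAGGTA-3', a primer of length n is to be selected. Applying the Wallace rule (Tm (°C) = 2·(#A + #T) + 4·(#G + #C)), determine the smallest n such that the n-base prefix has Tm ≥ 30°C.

n = 10

First 9 bases: TGACAGGCT → Tm = 28°C (< 30°C)
First 10 bases: TGACAGGCTC → Tm = 32°C (≥ 30°C)
Each additional base adds 2°C (A/T) or 4°C (G/C), so Tm is non-decreasing in n; n = 10 is the first length to reach 30°C.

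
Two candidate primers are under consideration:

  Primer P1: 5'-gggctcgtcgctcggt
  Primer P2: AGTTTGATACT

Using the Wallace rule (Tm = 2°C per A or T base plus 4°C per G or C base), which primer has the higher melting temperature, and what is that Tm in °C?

Primer P1: A+T=4, G+C=12 → Tm = 2(4)+4(12) = 56°C
Primer P2: A+T=8, G+C=3 → Tm = 2(8)+4(3) = 28°C
56°C vs 28°C → primer P1 is higher.

Primer P1, 56°C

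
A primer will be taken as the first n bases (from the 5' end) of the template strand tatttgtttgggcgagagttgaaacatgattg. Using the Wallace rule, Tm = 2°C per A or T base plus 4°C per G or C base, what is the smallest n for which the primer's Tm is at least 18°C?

First 7 bases: TATTTGT → Tm = 16°C (< 18°C)
First 8 bases: TATTTGTT → Tm = 18°C (≥ 18°C)
Since every base adds ≥2°C, Tm only increases with n, so the threshold is first crossed at n = 8.

n = 8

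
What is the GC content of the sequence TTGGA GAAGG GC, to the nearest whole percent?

58%

A=3, G=6, C=1, T=2
G+C = 6 + 1 = 7 out of 12 bases
%GC = 7/12 × 100 = 58.33% ≈ 58%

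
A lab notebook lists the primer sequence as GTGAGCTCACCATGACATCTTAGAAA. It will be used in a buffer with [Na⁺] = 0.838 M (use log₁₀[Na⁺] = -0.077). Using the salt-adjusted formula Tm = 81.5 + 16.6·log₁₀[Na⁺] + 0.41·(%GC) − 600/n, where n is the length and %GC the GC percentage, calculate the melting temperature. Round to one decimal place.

Length n = 26. T=6, C=6, G=5, A=9
G+C = 11, so %GC = 11/26 × 100 = 42.308%
Salt term: 16.6 × (-0.077) = -1.278
GC term: 0.41 × 42.308 = 17.346; length term: −600/26 = −23.077
Tm = 81.5 + (-1.278) + 17.346 − 23.077 = 74.491 → 74.5°C

74.5°C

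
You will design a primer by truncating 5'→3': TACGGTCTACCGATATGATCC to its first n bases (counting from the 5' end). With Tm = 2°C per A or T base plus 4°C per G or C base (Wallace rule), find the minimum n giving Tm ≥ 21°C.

n = 7

First 6 bases: TACGGT → Tm = 18°C (< 21°C)
First 7 bases: TACGGTC → Tm = 22°C (≥ 21°C)
Since every base adds ≥2°C, Tm only increases with n, so the threshold is first crossed at n = 7.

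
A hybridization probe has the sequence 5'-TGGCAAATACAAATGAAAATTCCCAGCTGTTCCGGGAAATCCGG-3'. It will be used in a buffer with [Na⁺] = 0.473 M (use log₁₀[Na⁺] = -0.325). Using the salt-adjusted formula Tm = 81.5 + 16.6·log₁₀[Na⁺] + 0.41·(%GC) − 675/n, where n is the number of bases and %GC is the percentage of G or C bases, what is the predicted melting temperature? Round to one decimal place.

79.4°C

Length n = 44. Counting bases: T=9, A=15, G=10, C=10
G+C = 20, so %GC = 20/44 × 100 = 45.455%
Salt term: 16.6 × (-0.325) = -5.395
GC term: 0.41 × 45.455 = 18.637; length term: −675/44 = −15.341
Tm = 81.5 + (-5.395) + 18.637 − 15.341 = 79.401 → 79.4°C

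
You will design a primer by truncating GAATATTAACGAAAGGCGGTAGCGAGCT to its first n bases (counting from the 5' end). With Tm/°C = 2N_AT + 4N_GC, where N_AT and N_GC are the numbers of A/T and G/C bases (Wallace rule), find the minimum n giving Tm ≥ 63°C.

n = 23

First 22 bases: GAATATTAACGAAAGGCGGTAG → Tm = 62°C (< 63°C)
First 23 bases: GAATATTAACGAAAGGCGGTAGC → Tm = 66°C (≥ 63°C)
Since every base adds ≥2°C, Tm only increases with n, so the threshold is first crossed at n = 23.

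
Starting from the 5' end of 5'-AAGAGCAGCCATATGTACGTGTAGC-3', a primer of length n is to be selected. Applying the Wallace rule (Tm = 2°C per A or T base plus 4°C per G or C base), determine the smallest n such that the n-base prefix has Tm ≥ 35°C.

n = 12

First 11 bases: AAGAGCAGCCA → Tm = 34°C (< 35°C)
First 12 bases: AAGAGCAGCCAT → Tm = 36°C (≥ 35°C)
Since every base adds ≥2°C, Tm only increases with n, so the threshold is first crossed at n = 12.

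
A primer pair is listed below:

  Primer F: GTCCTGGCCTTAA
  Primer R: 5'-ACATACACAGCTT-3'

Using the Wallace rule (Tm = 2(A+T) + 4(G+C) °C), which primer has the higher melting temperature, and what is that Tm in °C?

Primer F, 40°C

Primer F: A+T=6, G+C=7 → Tm = 2(6)+4(7) = 40°C
Primer R: A+T=8, G+C=5 → Tm = 2(8)+4(5) = 36°C
40°C vs 36°C → primer F is higher.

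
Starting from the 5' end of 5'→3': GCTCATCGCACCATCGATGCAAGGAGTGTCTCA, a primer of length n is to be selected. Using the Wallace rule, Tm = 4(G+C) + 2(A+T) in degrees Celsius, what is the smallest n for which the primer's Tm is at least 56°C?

n = 18

First 17 bases: GCTCATCGCACCATCGA → Tm = 54°C (< 56°C)
First 18 bases: GCTCATCGCACCATCGAT → Tm = 56°C (≥ 56°C)
Each additional base adds 2°C (A/T) or 4°C (G/C), so Tm is non-decreasing in n; n = 18 is the first length to reach 56°C.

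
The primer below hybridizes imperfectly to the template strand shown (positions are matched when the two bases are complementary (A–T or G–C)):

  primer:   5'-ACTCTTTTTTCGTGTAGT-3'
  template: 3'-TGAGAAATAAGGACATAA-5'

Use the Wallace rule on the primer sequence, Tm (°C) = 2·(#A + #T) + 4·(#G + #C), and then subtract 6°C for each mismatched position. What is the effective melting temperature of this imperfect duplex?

Primer base counts: A=2, T=10, G=3, C=3 → A+T=12, G+C=6
Perfect-match Tm = 2(12) + 4(6) = 24 + 24 = 48°C
Mismatches (positions where the bases are not complementary): 3 (at positions 8, 12, 17)
Effective Tm = 48 − 3×6 = 48 − 18 = 30°C

30°C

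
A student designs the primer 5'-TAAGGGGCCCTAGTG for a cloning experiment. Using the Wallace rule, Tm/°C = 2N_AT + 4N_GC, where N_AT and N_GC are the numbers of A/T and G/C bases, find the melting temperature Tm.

T=3, C=3, A=3, G=6
A+T = 6, G+C = 9
Tm = 2×6 + 4×9 = 48°C

48°C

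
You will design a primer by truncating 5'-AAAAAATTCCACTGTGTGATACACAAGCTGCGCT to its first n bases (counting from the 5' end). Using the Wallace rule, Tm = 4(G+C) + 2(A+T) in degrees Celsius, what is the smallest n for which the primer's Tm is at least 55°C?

n = 22

First 21 bases: AAAAAATTCCACTGTGTGATA → Tm = 54°C (< 55°C)
First 22 bases: AAAAAATTCCACTGTGTGATAC → Tm = 58°C (≥ 55°C)
Each additional base adds 2°C (A/T) or 4°C (G/C), so Tm is non-decreasing in n; n = 22 is the first length to reach 55°C.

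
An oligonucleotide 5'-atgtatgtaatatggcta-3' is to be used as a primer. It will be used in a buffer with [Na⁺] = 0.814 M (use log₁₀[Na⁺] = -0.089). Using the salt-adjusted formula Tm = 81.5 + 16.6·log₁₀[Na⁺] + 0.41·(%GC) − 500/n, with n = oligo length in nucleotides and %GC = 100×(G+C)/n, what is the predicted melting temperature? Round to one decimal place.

63.6°C

Length n = 18. Counting bases: G=4, T=7, C=1, A=6
G+C = 5, so %GC = 5/18 × 100 = 27.778%
Salt term: 16.6 × (-0.089) = -1.477
GC term: 0.41 × 27.778 = 11.389; length term: −500/18 = −27.778
Tm = 81.5 + (-1.477) + 11.389 − 27.778 = 63.634 → 63.6°C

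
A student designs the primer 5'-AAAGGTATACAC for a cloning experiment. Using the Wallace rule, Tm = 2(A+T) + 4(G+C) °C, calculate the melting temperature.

Counting bases: G=2, A=6, T=2, C=2
AT pairs contribute 8, GC pairs contribute 4.
Tm = 4·4 + 2·8 = 16 + 16 = 32°C

32°C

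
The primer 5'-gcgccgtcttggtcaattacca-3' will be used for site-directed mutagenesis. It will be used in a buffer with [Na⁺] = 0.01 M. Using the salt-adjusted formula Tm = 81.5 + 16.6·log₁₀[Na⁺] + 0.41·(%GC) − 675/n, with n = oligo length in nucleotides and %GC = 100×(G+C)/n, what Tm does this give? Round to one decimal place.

40.0°C

Length n = 22. Counting bases: C=7, G=5, T=6, A=4
G+C = 12, so %GC = 12/22 × 100 = 54.545%
Salt term: 16.6 × (-2) = -33.2
GC term: 0.41 × 54.545 = 22.363; length term: −675/22 = −30.682
Tm = 81.5 + (-33.2) + 22.363 − 30.682 = 39.981 → 40.0°C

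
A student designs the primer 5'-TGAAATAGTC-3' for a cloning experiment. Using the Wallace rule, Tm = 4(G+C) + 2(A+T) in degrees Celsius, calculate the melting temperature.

Base counts: A=4, G=2, T=3, C=1
AT pairs contribute 7, GC pairs contribute 3.
Tm = 2×7 + 4×3 = 26°C

26°C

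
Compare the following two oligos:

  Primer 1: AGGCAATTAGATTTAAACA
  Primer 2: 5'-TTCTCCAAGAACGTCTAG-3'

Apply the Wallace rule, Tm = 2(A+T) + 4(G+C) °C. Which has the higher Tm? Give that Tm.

Primer 1: A+T=14, G+C=5 → Tm = 2(14)+4(5) = 48°C
Primer 2: A+T=10, G+C=8 → Tm = 2(10)+4(8) = 52°C
48°C vs 52°C → primer 2 is higher.

Primer 2, 52°C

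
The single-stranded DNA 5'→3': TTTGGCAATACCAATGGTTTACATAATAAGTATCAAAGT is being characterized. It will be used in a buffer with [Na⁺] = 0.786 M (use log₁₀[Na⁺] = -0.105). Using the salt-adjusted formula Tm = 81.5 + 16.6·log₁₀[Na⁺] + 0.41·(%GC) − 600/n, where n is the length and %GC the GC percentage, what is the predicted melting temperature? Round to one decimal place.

75.9°C

Length n = 39. Scanning the sequence gives A=15, C=5, G=6, T=13.
G+C = 11, so %GC = 11/39 × 100 = 28.205%
Salt term: 16.6 × (-0.105) = -1.743
GC term: 0.41 × 28.205 = 11.564; length term: −600/39 = −15.385
Tm = 81.5 + (-1.743) + 11.564 − 15.385 = 75.936 → 75.9°C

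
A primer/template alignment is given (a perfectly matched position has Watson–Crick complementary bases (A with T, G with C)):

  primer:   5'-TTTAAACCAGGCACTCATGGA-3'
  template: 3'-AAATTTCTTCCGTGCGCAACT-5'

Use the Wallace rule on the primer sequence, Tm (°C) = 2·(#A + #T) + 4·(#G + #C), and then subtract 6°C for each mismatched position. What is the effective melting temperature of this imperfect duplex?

Primer base counts: A=7, T=5, G=4, C=5 → A+T=12, G+C=9
Perfect-match Tm = 2(12) + 4(9) = 24 + 36 = 60°C
Mismatches (positions where the bases are not complementary): 5 (at positions 7, 8, 15, 17, 19)
Effective Tm = 60 − 5×6 = 60 − 30 = 30°C

30°C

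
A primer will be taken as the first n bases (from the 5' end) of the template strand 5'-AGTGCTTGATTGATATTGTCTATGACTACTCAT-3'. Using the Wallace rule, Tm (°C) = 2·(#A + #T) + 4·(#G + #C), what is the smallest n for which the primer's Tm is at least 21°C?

First 7 bases: AGTGCTT → Tm = 20°C (< 21°C)
First 8 bases: AGTGCTTG → Tm = 24°C (≥ 21°C)
Since every base adds ≥2°C, Tm only increases with n, so the threshold is first crossed at n = 8.

n = 8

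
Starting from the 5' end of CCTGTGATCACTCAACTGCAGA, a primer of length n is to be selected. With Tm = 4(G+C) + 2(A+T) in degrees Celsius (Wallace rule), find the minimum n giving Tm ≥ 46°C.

First 15 bases: CCTGTGATCACTCAA → Tm = 44°C (< 46°C)
First 16 bases: CCTGTGATCACTCAAC → Tm = 48°C (≥ 46°C)
Since every base adds ≥2°C, Tm only increases with n, so the threshold is first crossed at n = 16.

n = 16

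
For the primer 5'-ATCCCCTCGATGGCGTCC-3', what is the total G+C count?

Scanning the sequence gives T=4, C=8, A=2, G=4.
G+C = 4 + 8 = 12

12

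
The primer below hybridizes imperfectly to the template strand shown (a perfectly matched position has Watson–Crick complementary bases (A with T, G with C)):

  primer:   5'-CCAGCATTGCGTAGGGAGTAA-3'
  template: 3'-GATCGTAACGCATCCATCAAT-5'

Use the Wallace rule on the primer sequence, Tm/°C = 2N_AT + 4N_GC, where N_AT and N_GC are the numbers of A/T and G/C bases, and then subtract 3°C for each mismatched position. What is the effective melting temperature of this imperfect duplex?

55°C

Primer base counts: A=6, T=4, G=7, C=4 → A+T=10, G+C=11
Perfect-match Tm = 2(10) + 4(11) = 20 + 44 = 64°C
Mismatches (positions where the bases are not complementary): 3 (at positions 2, 16, 20)
Effective Tm = 64 − 3×3 = 64 − 9 = 55°C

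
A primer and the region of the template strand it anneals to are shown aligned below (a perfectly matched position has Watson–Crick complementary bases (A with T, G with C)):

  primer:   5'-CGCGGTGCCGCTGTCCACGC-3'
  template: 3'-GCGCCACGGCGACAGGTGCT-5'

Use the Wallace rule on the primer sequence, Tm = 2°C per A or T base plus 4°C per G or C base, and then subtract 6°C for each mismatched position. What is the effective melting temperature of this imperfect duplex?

Primer base counts: A=1, T=3, G=7, C=9 → A+T=4, G+C=16
Perfect-match Tm = 2(4) + 4(16) = 8 + 64 = 72°C
Mismatches (positions where the bases are not complementary): 1 (at position 20)
Effective Tm = 72 − 1×6 = 72 − 6 = 66°C

66°C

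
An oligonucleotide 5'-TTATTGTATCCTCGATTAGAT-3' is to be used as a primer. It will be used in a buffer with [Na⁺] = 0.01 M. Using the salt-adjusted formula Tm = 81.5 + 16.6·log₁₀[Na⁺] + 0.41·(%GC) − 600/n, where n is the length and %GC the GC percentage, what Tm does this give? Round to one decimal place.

Length n = 21. Scanning the sequence gives T=10, G=3, C=3, A=5.
G+C = 6, so %GC = 6/21 × 100 = 28.571%
Salt term: 16.6 × (-2) = -33.2
GC term: 0.41 × 28.571 = 11.714; length term: −600/21 = −28.571
Tm = 81.5 + (-33.2) + 11.714 − 28.571 = 31.443 → 31.4°C

31.4°C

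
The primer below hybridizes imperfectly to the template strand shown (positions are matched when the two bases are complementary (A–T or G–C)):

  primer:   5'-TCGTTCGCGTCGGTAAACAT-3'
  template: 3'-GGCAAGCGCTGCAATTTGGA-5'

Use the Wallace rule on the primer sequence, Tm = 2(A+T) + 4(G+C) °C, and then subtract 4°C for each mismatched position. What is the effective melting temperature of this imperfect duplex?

Primer base counts: A=4, T=6, G=5, C=5 → A+T=10, G+C=10
Perfect-match Tm = 2(10) + 4(10) = 20 + 40 = 60°C
Mismatches (positions where the bases are not complementary): 4 (at positions 1, 10, 13, 19)
Effective Tm = 60 − 4×4 = 60 − 16 = 44°C

44°C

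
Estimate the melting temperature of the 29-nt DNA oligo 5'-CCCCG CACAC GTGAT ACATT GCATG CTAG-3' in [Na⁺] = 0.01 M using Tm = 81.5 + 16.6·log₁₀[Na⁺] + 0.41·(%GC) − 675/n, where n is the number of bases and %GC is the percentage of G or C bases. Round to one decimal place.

Length n = 29. Scanning the sequence gives G=6, A=7, T=6, C=10.
G+C = 16, so %GC = 16/29 × 100 = 55.172%
Salt term: 16.6 × (-2) = -33.2
GC term: 0.41 × 55.172 = 22.621; length term: −675/29 = −23.276
Tm = 81.5 + (-33.2) + 22.621 − 23.276 = 47.645 → 47.6°C

47.6°C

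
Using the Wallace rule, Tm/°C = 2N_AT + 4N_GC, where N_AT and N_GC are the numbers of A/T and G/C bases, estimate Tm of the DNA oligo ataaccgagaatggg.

44°C

Base counts: G=5, C=2, T=2, A=6
So N_AT = 8 and N_GC = 7.
Tm = 2(8) + 4(7) = 16 + 28 = 44°C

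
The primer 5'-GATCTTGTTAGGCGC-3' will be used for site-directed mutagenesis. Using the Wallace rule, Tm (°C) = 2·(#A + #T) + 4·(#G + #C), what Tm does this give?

46°C

Base counts: G=5, T=5, C=3, A=2
So N_AT = 7 and N_GC = 8.
Tm = 4·8 + 2·7 = 32 + 14 = 46°C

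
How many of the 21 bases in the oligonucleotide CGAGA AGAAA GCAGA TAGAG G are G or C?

Scanning the sequence gives G=8, A=10, C=2, T=1.
Total G or C: 8 + 2 = 10

10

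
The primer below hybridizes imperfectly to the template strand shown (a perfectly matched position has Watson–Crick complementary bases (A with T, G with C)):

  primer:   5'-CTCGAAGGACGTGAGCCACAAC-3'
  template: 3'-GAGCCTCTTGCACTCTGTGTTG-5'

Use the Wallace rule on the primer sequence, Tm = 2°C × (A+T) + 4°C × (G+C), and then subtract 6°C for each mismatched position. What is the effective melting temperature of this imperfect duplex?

Primer base counts: A=7, T=2, G=6, C=7 → A+T=9, G+C=13
Perfect-match Tm = 2(9) + 4(13) = 18 + 52 = 70°C
Mismatches (positions where the bases are not complementary): 3 (at positions 5, 8, 16)
Effective Tm = 70 − 3×6 = 70 − 18 = 52°C

52°C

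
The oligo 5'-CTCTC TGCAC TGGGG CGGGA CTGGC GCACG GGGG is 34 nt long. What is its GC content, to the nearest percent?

76%

Scanning the sequence gives T=5, A=3, G=16, C=10.
G+C = 16 + 10 = 26 out of 34 bases
%GC = 26/34 × 100 = 76.47% ≈ 76%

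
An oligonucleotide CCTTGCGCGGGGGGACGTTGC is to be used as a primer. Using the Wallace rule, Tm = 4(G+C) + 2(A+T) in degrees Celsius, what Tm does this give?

Counting bases: G=10, A=1, T=4, C=6
AT pairs contribute 5, GC pairs contribute 16.
Tm = 2(5) + 4(16) = 10 + 64 = 74°C

74°C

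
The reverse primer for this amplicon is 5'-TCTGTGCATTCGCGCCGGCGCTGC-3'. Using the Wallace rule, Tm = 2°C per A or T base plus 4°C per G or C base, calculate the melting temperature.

Base counts: G=8, A=1, T=6, C=9
AT pairs contribute 7, GC pairs contribute 17.
Tm = 2×7 + 4×17 = 82°C

82°C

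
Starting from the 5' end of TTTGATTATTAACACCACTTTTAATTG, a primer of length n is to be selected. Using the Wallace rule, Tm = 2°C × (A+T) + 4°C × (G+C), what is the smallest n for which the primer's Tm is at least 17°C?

n = 8

First 7 bases: TTTGATT → Tm = 16°C (< 17°C)
First 8 bases: TTTGATTA → Tm = 18°C (≥ 17°C)
Each additional base adds 2°C (A/T) or 4°C (G/C), so Tm is non-decreasing in n; n = 8 is the first length to reach 17°C.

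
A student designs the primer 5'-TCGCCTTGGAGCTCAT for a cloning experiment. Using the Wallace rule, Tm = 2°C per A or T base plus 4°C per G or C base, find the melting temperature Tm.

50°C

Base counts: T=5, A=2, G=4, C=5
A+T = 7, G+C = 9
Tm = 2×7 + 4×9 = 50°C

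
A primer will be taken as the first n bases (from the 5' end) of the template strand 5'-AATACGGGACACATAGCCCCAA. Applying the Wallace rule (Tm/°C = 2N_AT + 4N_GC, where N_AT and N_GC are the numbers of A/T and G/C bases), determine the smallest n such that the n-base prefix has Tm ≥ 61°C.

First 19 bases: AATACGGGACACATAGCCC → Tm = 58°C (< 61°C)
First 20 bases: AATACGGGACACATAGCCCC → Tm = 62°C (≥ 61°C)
Since every base adds ≥2°C, Tm only increases with n, so the threshold is first crossed at n = 20.

n = 20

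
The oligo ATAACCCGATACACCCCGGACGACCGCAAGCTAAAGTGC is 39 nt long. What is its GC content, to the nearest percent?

Base counts: T=4, C=14, A=13, G=8
G+C = 8 + 14 = 22 out of 39 bases
%GC = 22/39 × 100 = 56.41% ≈ 56%

56%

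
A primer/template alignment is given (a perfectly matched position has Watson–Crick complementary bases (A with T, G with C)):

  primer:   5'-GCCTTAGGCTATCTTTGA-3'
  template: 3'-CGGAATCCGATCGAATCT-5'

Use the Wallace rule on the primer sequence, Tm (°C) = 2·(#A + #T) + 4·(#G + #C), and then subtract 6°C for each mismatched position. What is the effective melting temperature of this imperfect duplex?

Primer base counts: A=3, T=7, G=4, C=4 → A+T=10, G+C=8
Perfect-match Tm = 2(10) + 4(8) = 20 + 32 = 52°C
Mismatches (positions where the bases are not complementary): 2 (at positions 12, 16)
Effective Tm = 52 − 2×6 = 52 − 12 = 40°C

40°C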